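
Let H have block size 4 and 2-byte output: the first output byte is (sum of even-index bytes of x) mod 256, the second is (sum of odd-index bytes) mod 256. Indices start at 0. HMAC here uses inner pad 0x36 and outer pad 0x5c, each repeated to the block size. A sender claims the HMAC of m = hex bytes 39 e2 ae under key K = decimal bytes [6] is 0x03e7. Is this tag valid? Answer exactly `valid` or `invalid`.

invalid

Key decimal bytes [6] = 06 is 1 byte ≤ B = 4; zero-pad to 4 bytes: K' = 06 00 00 00.
K' ⊕ ipad = 30 36 36 36; K' ⊕ opad = 5a 5c 5c 5c.
Inner hash: even-index sum = 333 mod 256 = 77; odd-index sum = 334 mod 256 = 78 → 4d 4e.
Outer hash (recomputed tag): even-index sum = 259 mod 256 = 3; odd-index sum = 262 mod 256 = 6 → 03 06.
Recomputed tag = 0306; claimed = 03e7 → mismatch.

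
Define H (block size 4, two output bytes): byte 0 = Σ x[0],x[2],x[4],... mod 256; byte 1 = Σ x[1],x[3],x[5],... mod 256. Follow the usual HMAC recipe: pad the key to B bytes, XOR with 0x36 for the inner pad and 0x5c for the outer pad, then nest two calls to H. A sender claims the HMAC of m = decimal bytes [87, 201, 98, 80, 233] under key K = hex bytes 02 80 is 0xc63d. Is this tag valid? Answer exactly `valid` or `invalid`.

Key hex bytes 02 80 is 2 bytes ≤ B = 4; zero-pad to 4 bytes: K' = 02 80 00 00.
K' ⊕ ipad = 34 b6 36 36; K' ⊕ opad = 5e dc 5c 5c.
Inner hash: even-index sum = 524 mod 256 = 12; odd-index sum = 517 mod 256 = 5 → 0c 05.
Outer hash (recomputed tag): even-index sum = 198 mod 256 = 198; odd-index sum = 317 mod 256 = 61 → c6 3d.
Recomputed tag = c63d; claimed = c63d → match.

valid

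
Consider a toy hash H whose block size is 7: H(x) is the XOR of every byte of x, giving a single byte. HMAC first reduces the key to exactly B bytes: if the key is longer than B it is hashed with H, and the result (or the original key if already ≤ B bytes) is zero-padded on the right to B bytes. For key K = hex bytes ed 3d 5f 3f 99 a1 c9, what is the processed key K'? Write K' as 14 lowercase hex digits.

Key hex bytes ed 3d 5f 3f 99 a1 c9 is exactly B = 7 bytes: K' = ed 3d 5f 3f 99 a1 c9.

ed3d5f3f99a1c9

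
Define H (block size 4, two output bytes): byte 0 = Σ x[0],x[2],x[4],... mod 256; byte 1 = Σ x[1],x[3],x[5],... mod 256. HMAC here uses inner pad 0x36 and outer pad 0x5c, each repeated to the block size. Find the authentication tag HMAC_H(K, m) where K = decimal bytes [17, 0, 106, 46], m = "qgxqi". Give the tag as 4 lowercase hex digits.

58f4

Key decimal bytes [17, 0, 106, 46] = 11 00 6a 2e is exactly B = 4 bytes: K' = 11 00 6a 2e.
K' ⊕ ipad = 27 36 5c 18.  K' ⊕ opad = 4d 5c 36 72.
Inner input = (K'⊕ipad) ∥ m = 27 36 5c 18 ∥ 71 67 78 71 69.
Inner hash: even-index sum = 469 mod 256 = 213; odd-index sum = 294 mod 256 = 38 → d5 26.
Outer input = (K'⊕opad) ∥ inner = 4d 5c 36 72 ∥ d5 26.
Outer hash (tag): even-index sum = 344 mod 256 = 88; odd-index sum = 244 mod 256 = 244 → 58 f4.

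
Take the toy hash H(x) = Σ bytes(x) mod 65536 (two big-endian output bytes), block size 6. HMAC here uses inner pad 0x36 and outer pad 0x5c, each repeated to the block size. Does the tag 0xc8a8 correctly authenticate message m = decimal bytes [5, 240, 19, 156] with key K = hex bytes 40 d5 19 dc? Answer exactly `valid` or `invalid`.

invalid

Key hex bytes 40 d5 19 dc is 4 bytes ≤ B = 6; zero-pad to 6 bytes: K' = 40 d5 19 dc 00 00.
K' ⊕ ipad = 76 e3 2f ea 36 36; K' ⊕ opad = 1c 89 45 80 5c 5c.
Inner hash: sum = 118+227+47+234+54+54+5+240+19+156 = 1154 → 04 82.
Outer hash (recomputed tag): sum = 28+137+69+128+92+92+4+130 = 680 → 02 a8.
Recomputed tag = 02a8; claimed = c8a8 → mismatch.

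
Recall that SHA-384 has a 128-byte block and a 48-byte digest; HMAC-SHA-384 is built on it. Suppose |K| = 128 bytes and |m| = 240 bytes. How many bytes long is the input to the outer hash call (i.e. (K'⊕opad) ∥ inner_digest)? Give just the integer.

Key is 128 ≤ 128 bytes, zero-padded: |K'| = 128.
Outer input = (K'⊕opad) ∥ H(inner) → 128 + 48 = 176 bytes.

176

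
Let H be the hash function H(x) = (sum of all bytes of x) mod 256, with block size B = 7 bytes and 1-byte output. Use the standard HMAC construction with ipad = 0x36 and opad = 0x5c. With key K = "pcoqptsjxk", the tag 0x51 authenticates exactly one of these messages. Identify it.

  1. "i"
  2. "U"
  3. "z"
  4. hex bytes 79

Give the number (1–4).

4

Key "pcoqptsjxk" = 70 63 6f 71 70 74 73 6a 78 6b is 10 bytes > B = 7, so hash it first: H(key) = 57, then zero-pad to 7 bytes: K' = 57 00 00 00 00 00 00.
K' ⊕ ipad = 61 36 36 36 36 36 36; K' ⊕ opad = 0b 5c 5c 5c 5c 5c 5c.
m1: inner = H(61 36 36 36 36 36 36 69) = 0e; tag = H(0b 5c 5c 5c 5c 5c 5c 0e) = 41
m2: inner = H(61 36 36 36 36 36 36 55) = fa; tag = H(0b 5c 5c 5c 5c 5c 5c fa) = 2d
m3: inner = H(61 36 36 36 36 36 36 7a) = 1f; tag = H(0b 5c 5c 5c 5c 5c 5c 1f) = 52
m4: inner = H(61 36 36 36 36 36 36 79) = 1e; tag = H(0b 5c 5c 5c 5c 5c 5c 1e) = 51 ← matches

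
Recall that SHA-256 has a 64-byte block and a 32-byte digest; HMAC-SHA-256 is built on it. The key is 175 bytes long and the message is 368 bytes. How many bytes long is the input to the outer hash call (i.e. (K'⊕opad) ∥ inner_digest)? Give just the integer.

96

Key is 175 > 64 bytes, so it is hashed to 32 bytes then zero-padded to 64: |K'| = 64.
Outer input = (K'⊕opad) ∥ H(inner) → 64 + 32 = 96 bytes.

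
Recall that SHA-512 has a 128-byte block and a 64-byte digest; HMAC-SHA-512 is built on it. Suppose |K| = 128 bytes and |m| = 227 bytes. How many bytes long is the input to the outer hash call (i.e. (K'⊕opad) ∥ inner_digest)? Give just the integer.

Key is 128 ≤ 128 bytes, zero-padded: |K'| = 128.
Outer input = (K'⊕opad) ∥ H(inner) → 128 + 64 = 192 bytes.

192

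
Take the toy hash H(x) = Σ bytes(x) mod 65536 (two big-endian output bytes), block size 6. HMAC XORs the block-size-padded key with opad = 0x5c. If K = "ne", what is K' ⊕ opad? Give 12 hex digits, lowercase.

Key "ne" = 6e 65 is 2 bytes ≤ B = 6; zero-pad to 6 bytes: K' = 6e 65 00 00 00 00.
XOR each byte with 0x5c: 6e⊕5c=32, 65⊕5c=39, 00⊕5c=5c, 00⊕5c=5c, 00⊕5c=5c, 00⊕5c=5c.

32395c5c5c5c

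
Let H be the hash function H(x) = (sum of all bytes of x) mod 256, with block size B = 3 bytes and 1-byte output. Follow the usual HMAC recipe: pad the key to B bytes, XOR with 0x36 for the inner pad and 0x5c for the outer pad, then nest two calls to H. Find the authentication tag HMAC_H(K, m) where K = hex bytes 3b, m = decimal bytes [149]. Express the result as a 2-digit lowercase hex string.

Key hex bytes 3b is 1 byte ≤ B = 3; zero-pad to 3 bytes: K' = 3b 00 00.
K' ⊕ ipad = 0d 36 36.  K' ⊕ opad = 67 5c 5c.
Inner input = (K'⊕ipad) ∥ m = 0d 36 36 ∥ 95.
Inner hash: sum = 13+54+54+149 = 270; mod 256 = 14 → 0e.
Outer input = (K'⊕opad) ∥ inner = 67 5c 5c ∥ 0e.
Outer hash (tag): sum = 103+92+92+14 = 301; mod 256 = 45 → 2d.

2d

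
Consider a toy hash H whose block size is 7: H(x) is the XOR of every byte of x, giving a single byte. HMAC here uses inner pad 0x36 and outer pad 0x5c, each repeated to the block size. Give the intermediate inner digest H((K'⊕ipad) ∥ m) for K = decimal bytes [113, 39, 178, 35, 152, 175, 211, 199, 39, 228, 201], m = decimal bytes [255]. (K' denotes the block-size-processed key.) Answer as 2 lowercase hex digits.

Key decimal bytes [113, 39, 178, 35, 152, 175, 211, 199, 39, 228, 201] = 71 27 b2 23 98 af d3 c7 27 e4 c9 is 11 bytes > B = 7, so hash it first: H(key) = ee, then zero-pad to 7 bytes: K' = ee 00 00 00 00 00 00.
K' ⊕ ipad = d8 36 36 36 36 36 36.
Inner input = d8 36 36 36 36 36 36 ∥ ff.
Inner hash: XOR d8⊕36⊕36⊕36⊕36⊕36⊕36⊕ff = 27.

27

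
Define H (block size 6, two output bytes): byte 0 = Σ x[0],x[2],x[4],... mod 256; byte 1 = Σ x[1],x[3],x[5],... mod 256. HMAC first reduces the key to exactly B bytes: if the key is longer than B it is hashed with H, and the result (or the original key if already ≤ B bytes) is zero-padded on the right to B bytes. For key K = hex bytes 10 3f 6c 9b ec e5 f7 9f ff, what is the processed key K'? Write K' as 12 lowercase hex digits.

5e5e00000000

|K| = 9 > B = 6, so first hash the key.
H(K): even-index sum = 862 mod 256 = 94; odd-index sum = 606 mod 256 = 94 → 5e 5e.
Zero-pad H(K) = 5e 5e to 6 bytes: K' = 5e 5e 00 00 00 00.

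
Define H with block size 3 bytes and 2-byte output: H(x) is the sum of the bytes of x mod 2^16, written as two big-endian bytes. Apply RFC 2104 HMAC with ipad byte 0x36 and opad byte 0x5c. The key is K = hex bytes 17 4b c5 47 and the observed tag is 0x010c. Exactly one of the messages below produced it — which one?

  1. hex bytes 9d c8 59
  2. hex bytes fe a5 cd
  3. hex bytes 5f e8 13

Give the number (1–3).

Key hex bytes 17 4b c5 47 is 4 bytes > B = 3, so hash it first: H(key) = 01 6e, then zero-pad to 3 bytes: K' = 01 6e 00.
K' ⊕ ipad = 37 58 36; K' ⊕ opad = 5d 32 5c.
m1: inner = H(37 58 36 9d c8 59) = 02 83; tag = H(5d 32 5c 02 83) = 0170
m2: inner = H(37 58 36 fe a5 cd) = 03 35; tag = H(5d 32 5c 03 35) = 0123
m3: inner = H(37 58 36 5f e8 13) = 02 1f; tag = H(5d 32 5c 02 1f) = 010c ← matches

3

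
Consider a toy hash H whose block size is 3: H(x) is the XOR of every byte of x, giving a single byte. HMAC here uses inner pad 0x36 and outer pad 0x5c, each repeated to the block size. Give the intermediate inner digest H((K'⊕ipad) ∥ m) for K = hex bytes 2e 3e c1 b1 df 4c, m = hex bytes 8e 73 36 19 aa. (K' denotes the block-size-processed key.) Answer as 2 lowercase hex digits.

bd

Key hex bytes 2e 3e c1 b1 df 4c is 6 bytes > B = 3, so hash it first: H(key) = f3, then zero-pad to 3 bytes: K' = f3 00 00.
K' ⊕ ipad = c5 36 36.
Inner input = c5 36 36 ∥ 8e 73 36 19 aa.
Inner hash: XOR c5⊕36⊕36⊕8e⊕73⊕36⊕19⊕aa = bd.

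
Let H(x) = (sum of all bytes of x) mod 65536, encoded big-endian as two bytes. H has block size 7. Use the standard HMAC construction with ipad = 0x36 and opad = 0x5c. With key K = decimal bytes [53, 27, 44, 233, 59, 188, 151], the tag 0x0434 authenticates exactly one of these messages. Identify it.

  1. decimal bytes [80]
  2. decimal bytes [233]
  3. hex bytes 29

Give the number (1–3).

Key decimal bytes [53, 27, 44, 233, 59, 188, 151] = 35 1b 2c e9 3b bc 97 is exactly B = 7 bytes: K' = 35 1b 2c e9 3b bc 97.
K' ⊕ ipad = 03 2d 1a df 0d 8a a1; K' ⊕ opad = 69 47 70 b5 67 e0 cb.
m1: inner = H(03 2d 1a df 0d 8a a1 50) = 02 b1; tag = H(69 47 70 b5 67 e0 cb 02 b1) = 049a
m2: inner = H(03 2d 1a df 0d 8a a1 e9) = 03 4a; tag = H(69 47 70 b5 67 e0 cb 03 4a) = 0434 ← matches
m3: inner = H(03 2d 1a df 0d 8a a1 29) = 02 8a; tag = H(69 47 70 b5 67 e0 cb 02 8a) = 0473

2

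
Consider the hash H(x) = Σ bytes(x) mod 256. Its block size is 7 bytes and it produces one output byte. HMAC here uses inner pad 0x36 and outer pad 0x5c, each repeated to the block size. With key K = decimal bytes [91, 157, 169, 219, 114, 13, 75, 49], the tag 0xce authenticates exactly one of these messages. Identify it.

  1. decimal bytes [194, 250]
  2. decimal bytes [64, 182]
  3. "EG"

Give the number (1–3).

2

Key decimal bytes [91, 157, 169, 219, 114, 13, 75, 49] = 5b 9d a9 db 72 0d 4b 31 is 8 bytes > B = 7, so hash it first: H(key) = 77, then zero-pad to 7 bytes: K' = 77 00 00 00 00 00 00.
K' ⊕ ipad = 41 36 36 36 36 36 36; K' ⊕ opad = 2b 5c 5c 5c 5c 5c 5c.
m1: inner = H(41 36 36 36 36 36 36 c2 fa) = 41; tag = H(2b 5c 5c 5c 5c 5c 5c 41) = 94
m2: inner = H(41 36 36 36 36 36 36 40 b6) = 7b; tag = H(2b 5c 5c 5c 5c 5c 5c 7b) = ce ← matches
m3: inner = H(41 36 36 36 36 36 36 45 47) = 11; tag = H(2b 5c 5c 5c 5c 5c 5c 11) = 64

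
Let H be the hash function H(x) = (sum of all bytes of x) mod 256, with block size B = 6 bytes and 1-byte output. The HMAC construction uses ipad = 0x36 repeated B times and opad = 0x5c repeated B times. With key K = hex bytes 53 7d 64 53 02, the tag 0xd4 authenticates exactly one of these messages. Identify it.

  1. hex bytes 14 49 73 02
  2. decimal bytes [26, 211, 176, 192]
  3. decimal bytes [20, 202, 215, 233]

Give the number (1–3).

1

Key hex bytes 53 7d 64 53 02 is 5 bytes ≤ B = 6; zero-pad to 6 bytes: K' = 53 7d 64 53 02 00.
K' ⊕ ipad = 65 4b 52 65 34 36; K' ⊕ opad = 0f 21 38 0f 5e 5c.
m1: inner = H(65 4b 52 65 34 36 14 49 73 02) = a3; tag = H(0f 21 38 0f 5e 5c a3) = d4 ← matches
m2: inner = H(65 4b 52 65 34 36 1a d3 b0 c0) = 2e; tag = H(0f 21 38 0f 5e 5c 2e) = 5f
m3: inner = H(65 4b 52 65 34 36 14 ca d7 e9) = 6f; tag = H(0f 21 38 0f 5e 5c 6f) = a0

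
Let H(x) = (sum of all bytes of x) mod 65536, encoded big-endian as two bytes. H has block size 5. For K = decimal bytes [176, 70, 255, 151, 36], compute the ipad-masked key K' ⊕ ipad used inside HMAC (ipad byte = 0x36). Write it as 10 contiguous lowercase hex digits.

8670c9a112

Key decimal bytes [176, 70, 255, 151, 36] = b0 46 ff 97 24 is exactly B = 5 bytes: K' = b0 46 ff 97 24.
XOR each byte with 0x36: b0⊕36=86, 46⊕36=70, ff⊕36=c9, 97⊕36=a1, 24⊕36=12.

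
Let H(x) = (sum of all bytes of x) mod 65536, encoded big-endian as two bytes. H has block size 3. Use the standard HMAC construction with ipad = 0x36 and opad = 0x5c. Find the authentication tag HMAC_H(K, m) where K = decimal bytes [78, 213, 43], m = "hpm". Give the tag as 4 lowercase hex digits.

Key decimal bytes [78, 213, 43] = 4e d5 2b is exactly B = 3 bytes: K' = 4e d5 2b.
K' ⊕ ipad = 78 e3 1d.  K' ⊕ opad = 12 89 77.
Inner input = (K'⊕ipad) ∥ m = 78 e3 1d ∥ 68 70 6d.
Inner hash: sum = 120+227+29+104+112+109 = 701 → 02 bd.
Outer input = (K'⊕opad) ∥ inner = 12 89 77 ∥ 02 bd.
Outer hash (tag): sum = 18+137+119+2+189 = 465 → 01 d1.

01d1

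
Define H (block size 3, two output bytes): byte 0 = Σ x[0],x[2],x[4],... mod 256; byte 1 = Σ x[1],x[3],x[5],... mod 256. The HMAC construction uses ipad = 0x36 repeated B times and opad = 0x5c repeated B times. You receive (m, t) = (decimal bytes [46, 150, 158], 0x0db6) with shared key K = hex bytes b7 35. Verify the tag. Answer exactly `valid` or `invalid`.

Key hex bytes b7 35 is 2 bytes ≤ B = 3; zero-pad to 3 bytes: K' = b7 35 00.
K' ⊕ ipad = 81 03 36; K' ⊕ opad = eb 69 5c.
Inner hash: even-index sum = 333 mod 256 = 77; odd-index sum = 207 mod 256 = 207 → 4d cf.
Outer hash (recomputed tag): even-index sum = 534 mod 256 = 22; odd-index sum = 182 mod 256 = 182 → 16 b6.
Recomputed tag = 16b6; claimed = 0db6 → mismatch.

invalid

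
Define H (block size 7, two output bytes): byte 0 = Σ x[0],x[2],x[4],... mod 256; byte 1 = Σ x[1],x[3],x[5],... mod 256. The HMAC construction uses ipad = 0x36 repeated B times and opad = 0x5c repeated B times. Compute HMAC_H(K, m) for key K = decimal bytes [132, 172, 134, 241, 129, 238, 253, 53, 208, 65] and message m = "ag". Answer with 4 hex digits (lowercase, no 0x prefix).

1c8c

Key decimal bytes [132, 172, 134, 241, 129, 238, 253, 53, 208, 65] = 84 ac 86 f1 81 ee fd 35 d0 41 is 10 bytes > B = 7, so hash it first: H(key) = 58 01, then zero-pad to 7 bytes: K' = 58 01 00 00 00 00 00.
K' ⊕ ipad = 6e 37 36 36 36 36 36.  K' ⊕ opad = 04 5d 5c 5c 5c 5c 5c.
Inner input = (K'⊕ipad) ∥ m = 6e 37 36 36 36 36 36 ∥ 61 67.
Inner hash: even-index sum = 375 mod 256 = 119; odd-index sum = 260 mod 256 = 4 → 77 04.
Outer input = (K'⊕opad) ∥ inner = 04 5d 5c 5c 5c 5c 5c ∥ 77 04.
Outer hash (tag): even-index sum = 284 mod 256 = 28; odd-index sum = 396 mod 256 = 140 → 1c 8c.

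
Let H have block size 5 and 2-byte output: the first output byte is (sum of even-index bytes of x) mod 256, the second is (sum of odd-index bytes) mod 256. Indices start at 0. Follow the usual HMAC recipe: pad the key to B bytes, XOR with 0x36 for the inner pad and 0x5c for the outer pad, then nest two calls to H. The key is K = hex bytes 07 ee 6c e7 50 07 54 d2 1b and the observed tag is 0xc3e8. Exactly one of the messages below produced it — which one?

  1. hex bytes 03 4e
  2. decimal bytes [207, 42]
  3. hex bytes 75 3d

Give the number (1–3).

2

Key hex bytes 07 ee 6c e7 50 07 54 d2 1b is 9 bytes > B = 5, so hash it first: H(key) = 32 ae, then zero-pad to 5 bytes: K' = 32 ae 00 00 00.
K' ⊕ ipad = 04 98 36 36 36; K' ⊕ opad = 6e f2 5c 5c 5c.
m1: inner = H(04 98 36 36 36 03 4e) = be d1; tag = H(6e f2 5c 5c 5c be d1) = f70c
m2: inner = H(04 98 36 36 36 cf 2a) = 9a 9d; tag = H(6e f2 5c 5c 5c 9a 9d) = c3e8 ← matches
m3: inner = H(04 98 36 36 36 75 3d) = ad 43; tag = H(6e f2 5c 5c 5c ad 43) = 69fb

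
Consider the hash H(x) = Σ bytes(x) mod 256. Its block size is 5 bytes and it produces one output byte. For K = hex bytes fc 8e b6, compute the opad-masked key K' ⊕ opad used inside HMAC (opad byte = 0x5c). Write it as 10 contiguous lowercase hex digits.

a0d2ea5c5c

Key hex bytes fc 8e b6 is 3 bytes ≤ B = 5; zero-pad to 5 bytes: K' = fc 8e b6 00 00.
XOR each byte with 0x5c: fc⊕5c=a0, 8e⊕5c=d2, b6⊕5c=ea, 00⊕5c=5c, 00⊕5c=5c.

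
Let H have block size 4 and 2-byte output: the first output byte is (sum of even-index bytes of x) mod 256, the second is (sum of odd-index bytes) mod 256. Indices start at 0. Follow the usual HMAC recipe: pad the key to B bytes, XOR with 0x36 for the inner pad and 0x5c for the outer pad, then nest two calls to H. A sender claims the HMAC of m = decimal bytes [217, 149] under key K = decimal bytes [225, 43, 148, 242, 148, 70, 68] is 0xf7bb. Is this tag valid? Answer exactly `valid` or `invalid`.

Key decimal bytes [225, 43, 148, 242, 148, 70, 68] = e1 2b 94 f2 94 46 44 is 7 bytes > B = 4, so hash it first: H(key) = 4d 63, then zero-pad to 4 bytes: K' = 4d 63 00 00.
K' ⊕ ipad = 7b 55 36 36; K' ⊕ opad = 11 3f 5c 5c.
Inner hash: even-index sum = 394 mod 256 = 138; odd-index sum = 288 mod 256 = 32 → 8a 20.
Outer hash (recomputed tag): even-index sum = 247 mod 256 = 247; odd-index sum = 187 mod 256 = 187 → f7 bb.
Recomputed tag = f7bb; claimed = f7bb → match.

valid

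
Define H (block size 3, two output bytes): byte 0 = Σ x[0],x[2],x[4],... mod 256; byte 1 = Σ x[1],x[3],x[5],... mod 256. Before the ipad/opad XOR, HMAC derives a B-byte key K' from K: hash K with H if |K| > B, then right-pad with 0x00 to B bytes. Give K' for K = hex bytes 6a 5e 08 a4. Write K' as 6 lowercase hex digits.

|K| = 4 > B = 3, so first hash the key.
H(K): even-index sum = 114 mod 256 = 114; odd-index sum = 258 mod 256 = 2 → 72 02.
Zero-pad H(K) = 72 02 to 3 bytes: K' = 72 02 00.

720200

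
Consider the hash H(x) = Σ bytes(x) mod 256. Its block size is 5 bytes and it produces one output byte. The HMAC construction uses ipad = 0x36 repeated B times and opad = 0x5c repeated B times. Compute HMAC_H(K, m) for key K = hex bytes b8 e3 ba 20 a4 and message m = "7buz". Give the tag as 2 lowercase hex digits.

Key hex bytes b8 e3 ba 20 a4 is exactly B = 5 bytes: K' = b8 e3 ba 20 a4.
K' ⊕ ipad = 8e d5 8c 16 92.  K' ⊕ opad = e4 bf e6 7c f8.
Inner input = (K'⊕ipad) ∥ m = 8e d5 8c 16 92 ∥ 37 62 75 7a.
Inner hash: sum = 142+213+140+22+146+55+98+117+122 = 1055; mod 256 = 31 → 1f.
Outer input = (K'⊕opad) ∥ inner = e4 bf e6 7c f8 ∥ 1f.
Outer hash (tag): sum = 228+191+230+124+248+31 = 1052; mod 256 = 28 → 1c.

1c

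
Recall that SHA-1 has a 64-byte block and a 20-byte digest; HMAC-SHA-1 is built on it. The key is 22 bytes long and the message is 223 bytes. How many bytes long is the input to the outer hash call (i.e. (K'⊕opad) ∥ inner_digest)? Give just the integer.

Key is 22 ≤ 64 bytes, zero-padded: |K'| = 64.
Outer input = (K'⊕opad) ∥ H(inner) → 64 + 20 = 84 bytes.

84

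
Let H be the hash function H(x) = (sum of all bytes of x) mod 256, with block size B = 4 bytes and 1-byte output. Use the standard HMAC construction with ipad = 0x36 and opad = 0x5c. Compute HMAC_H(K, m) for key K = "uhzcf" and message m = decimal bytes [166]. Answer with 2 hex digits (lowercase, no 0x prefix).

ee

Key "uhzcf" = 75 68 7a 63 66 is 5 bytes > B = 4, so hash it first: H(key) = 20, then zero-pad to 4 bytes: K' = 20 00 00 00.
K' ⊕ ipad = 16 36 36 36.  K' ⊕ opad = 7c 5c 5c 5c.
Inner input = (K'⊕ipad) ∥ m = 16 36 36 36 ∥ a6.
Inner hash: sum = 22+54+54+54+166 = 350; mod 256 = 94 → 5e.
Outer input = (K'⊕opad) ∥ inner = 7c 5c 5c 5c ∥ 5e.
Outer hash (tag): sum = 124+92+92+92+94 = 494; mod 256 = 238 → ee.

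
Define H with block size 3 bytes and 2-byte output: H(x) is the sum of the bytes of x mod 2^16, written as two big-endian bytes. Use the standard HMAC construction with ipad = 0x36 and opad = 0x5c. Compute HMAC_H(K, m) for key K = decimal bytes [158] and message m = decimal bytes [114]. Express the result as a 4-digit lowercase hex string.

Key decimal bytes [158] = 9e is 1 byte ≤ B = 3; zero-pad to 3 bytes: K' = 9e 00 00.
K' ⊕ ipad = a8 36 36.  K' ⊕ opad = c2 5c 5c.
Inner input = (K'⊕ipad) ∥ m = a8 36 36 ∥ 72.
Inner hash: sum = 168+54+54+114 = 390 → 01 86.
Outer input = (K'⊕opad) ∥ inner = c2 5c 5c ∥ 01 86.
Outer hash (tag): sum = 194+92+92+1+134 = 513 → 02 01.

0201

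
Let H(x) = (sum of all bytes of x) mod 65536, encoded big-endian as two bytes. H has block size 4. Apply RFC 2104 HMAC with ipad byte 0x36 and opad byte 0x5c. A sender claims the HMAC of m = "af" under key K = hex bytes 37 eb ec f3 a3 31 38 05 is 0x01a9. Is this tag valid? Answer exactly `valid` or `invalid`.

Key hex bytes 37 eb ec f3 a3 31 38 05 is 8 bytes > B = 4, so hash it first: H(key) = 04 12, then zero-pad to 4 bytes: K' = 04 12 00 00.
K' ⊕ ipad = 32 24 36 36; K' ⊕ opad = 58 4e 5c 5c.
Inner hash: sum = 50+36+54+54+97+102 = 393 → 01 89.
Outer hash (recomputed tag): sum = 88+78+92+92+1+137 = 488 → 01 e8.
Recomputed tag = 01e8; claimed = 01a9 → mismatch.

invalid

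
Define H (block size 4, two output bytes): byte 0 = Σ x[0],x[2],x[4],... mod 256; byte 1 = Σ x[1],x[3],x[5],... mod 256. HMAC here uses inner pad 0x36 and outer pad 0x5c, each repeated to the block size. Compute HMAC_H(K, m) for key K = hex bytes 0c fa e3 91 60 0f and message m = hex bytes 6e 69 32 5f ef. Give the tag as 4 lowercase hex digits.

Key hex bytes 0c fa e3 91 60 0f is 6 bytes > B = 4, so hash it first: H(key) = 4f 9a, then zero-pad to 4 bytes: K' = 4f 9a 00 00.
K' ⊕ ipad = 79 ac 36 36.  K' ⊕ opad = 13 c6 5c 5c.
Inner input = (K'⊕ipad) ∥ m = 79 ac 36 36 ∥ 6e 69 32 5f ef.
Inner hash: even-index sum = 574 mod 256 = 62; odd-index sum = 426 mod 256 = 170 → 3e aa.
Outer input = (K'⊕opad) ∥ inner = 13 c6 5c 5c ∥ 3e aa.
Outer hash (tag): even-index sum = 173 mod 256 = 173; odd-index sum = 460 mod 256 = 204 → ad cc.

adcc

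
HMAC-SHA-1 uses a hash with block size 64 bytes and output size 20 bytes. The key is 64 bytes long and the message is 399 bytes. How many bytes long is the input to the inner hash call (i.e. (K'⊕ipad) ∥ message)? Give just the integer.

Key is 64 ≤ 64 bytes, zero-padded: |K'| = 64.
Inner input = (K'⊕ipad) ∥ m → 64 + 399 = 463 bytes.

463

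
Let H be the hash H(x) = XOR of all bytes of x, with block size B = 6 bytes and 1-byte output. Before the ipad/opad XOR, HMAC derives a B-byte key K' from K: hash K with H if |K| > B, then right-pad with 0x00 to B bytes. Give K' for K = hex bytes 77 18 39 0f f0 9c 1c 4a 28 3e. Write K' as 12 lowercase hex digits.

750000000000

|K| = 10 > B = 6, so first hash the key.
H(K): XOR 77⊕18⊕39⊕0f⊕f0⊕9c⊕1c⊕4a⊕28⊕3e = 75.
Zero-pad H(K) = 75 to 6 bytes: K' = 75 00 00 00 00 00.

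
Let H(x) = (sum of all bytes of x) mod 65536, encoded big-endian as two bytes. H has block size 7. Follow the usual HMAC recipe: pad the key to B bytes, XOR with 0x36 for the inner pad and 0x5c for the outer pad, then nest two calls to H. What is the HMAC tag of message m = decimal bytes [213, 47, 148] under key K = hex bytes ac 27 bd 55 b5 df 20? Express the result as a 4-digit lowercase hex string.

Key hex bytes ac 27 bd 55 b5 df 20 is exactly B = 7 bytes: K' = ac 27 bd 55 b5 df 20.
K' ⊕ ipad = 9a 11 8b 63 83 e9 16.  K' ⊕ opad = f0 7b e1 09 e9 83 7c.
Inner input = (K'⊕ipad) ∥ m = 9a 11 8b 63 83 e9 16 ∥ d5 2f 94.
Inner hash: sum = 154+17+139+99+131+233+22+213+47+148 = 1203 → 04 b3.
Outer input = (K'⊕opad) ∥ inner = f0 7b e1 09 e9 83 7c ∥ 04 b3.
Outer hash (tag): sum = 240+123+225+9+233+131+124+4+179 = 1268 → 04 f4.

04f4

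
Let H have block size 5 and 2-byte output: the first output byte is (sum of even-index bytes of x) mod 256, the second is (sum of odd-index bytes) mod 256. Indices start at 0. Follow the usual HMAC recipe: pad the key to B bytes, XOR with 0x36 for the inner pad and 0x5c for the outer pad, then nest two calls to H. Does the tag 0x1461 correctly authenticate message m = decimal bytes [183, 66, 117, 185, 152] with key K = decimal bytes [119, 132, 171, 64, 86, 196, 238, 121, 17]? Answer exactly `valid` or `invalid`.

Key decimal bytes [119, 132, 171, 64, 86, 196, 238, 121, 17] = 77 84 ab 40 56 c4 ee 79 11 is 9 bytes > B = 5, so hash it first: H(key) = 77 01, then zero-pad to 5 bytes: K' = 77 01 00 00 00.
K' ⊕ ipad = 41 37 36 36 36; K' ⊕ opad = 2b 5d 5c 5c 5c.
Inner hash: even-index sum = 424 mod 256 = 168; odd-index sum = 561 mod 256 = 49 → a8 31.
Outer hash (recomputed tag): even-index sum = 276 mod 256 = 20; odd-index sum = 353 mod 256 = 97 → 14 61.
Recomputed tag = 1461; claimed = 1461 → match.

valid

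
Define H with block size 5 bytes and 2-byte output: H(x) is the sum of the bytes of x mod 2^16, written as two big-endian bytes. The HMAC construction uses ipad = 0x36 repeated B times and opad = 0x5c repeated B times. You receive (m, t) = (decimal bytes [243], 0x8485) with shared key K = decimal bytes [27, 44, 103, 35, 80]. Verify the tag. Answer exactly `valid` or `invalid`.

Key decimal bytes [27, 44, 103, 35, 80] = 1b 2c 67 23 50 is exactly B = 5 bytes: K' = 1b 2c 67 23 50.
K' ⊕ ipad = 2d 1a 51 15 66; K' ⊕ opad = 47 70 3b 7f 0c.
Inner hash: sum = 45+26+81+21+102+243 = 518 → 02 06.
Outer hash (recomputed tag): sum = 71+112+59+127+12+2+6 = 389 → 01 85.
Recomputed tag = 0185; claimed = 8485 → mismatch.

invalid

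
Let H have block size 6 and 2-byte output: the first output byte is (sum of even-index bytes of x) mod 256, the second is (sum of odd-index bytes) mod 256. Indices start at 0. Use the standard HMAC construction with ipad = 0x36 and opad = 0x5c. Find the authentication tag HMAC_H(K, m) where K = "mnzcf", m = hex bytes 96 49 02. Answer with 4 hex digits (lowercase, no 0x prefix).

Key "mnzcf" = 6d 6e 7a 63 66 is 5 bytes ≤ B = 6; zero-pad to 6 bytes: K' = 6d 6e 7a 63 66 00.
K' ⊕ ipad = 5b 58 4c 55 50 36.  K' ⊕ opad = 31 32 26 3f 3a 5c.
Inner input = (K'⊕ipad) ∥ m = 5b 58 4c 55 50 36 ∥ 96 49 02.
Inner hash: even-index sum = 399 mod 256 = 143; odd-index sum = 300 mod 256 = 44 → 8f 2c.
Outer input = (K'⊕opad) ∥ inner = 31 32 26 3f 3a 5c ∥ 8f 2c.
Outer hash (tag): even-index sum = 288 mod 256 = 32; odd-index sum = 249 mod 256 = 249 → 20 f9.

20f9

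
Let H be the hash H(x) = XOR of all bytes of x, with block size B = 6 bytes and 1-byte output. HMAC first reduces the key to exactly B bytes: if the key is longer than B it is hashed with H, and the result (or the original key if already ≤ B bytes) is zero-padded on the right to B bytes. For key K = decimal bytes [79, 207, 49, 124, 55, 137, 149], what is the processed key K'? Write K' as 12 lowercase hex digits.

e60000000000

|K| = 7 > B = 6, so first hash the key.
H(K): XOR 4f⊕cf⊕31⊕7c⊕37⊕89⊕95 = e6.
Zero-pad H(K) = e6 to 6 bytes: K' = e6 00 00 00 00 00.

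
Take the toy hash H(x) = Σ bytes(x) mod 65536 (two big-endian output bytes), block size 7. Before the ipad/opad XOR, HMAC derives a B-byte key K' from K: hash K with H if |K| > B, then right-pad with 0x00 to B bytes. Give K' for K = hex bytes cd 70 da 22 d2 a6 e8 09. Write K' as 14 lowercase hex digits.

|K| = 8 > B = 7, so first hash the key.
H(K): sum = 205+112+218+34+210+166+232+9 = 1186 → 04 a2.
Zero-pad H(K) = 04 a2 to 7 bytes: K' = 04 a2 00 00 00 00 00.

04a20000000000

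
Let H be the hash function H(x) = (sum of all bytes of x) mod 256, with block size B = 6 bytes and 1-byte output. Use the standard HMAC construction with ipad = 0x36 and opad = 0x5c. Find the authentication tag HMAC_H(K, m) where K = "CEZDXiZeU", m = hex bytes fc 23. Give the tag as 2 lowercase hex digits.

Key "CEZDXiZeU" = 43 45 5a 44 58 69 5a 65 55 is 9 bytes > B = 6, so hash it first: H(key) = fb, then zero-pad to 6 bytes: K' = fb 00 00 00 00 00.
K' ⊕ ipad = cd 36 36 36 36 36.  K' ⊕ opad = a7 5c 5c 5c 5c 5c.
Inner input = (K'⊕ipad) ∥ m = cd 36 36 36 36 36 ∥ fc 23.
Inner hash: sum = 205+54+54+54+54+54+252+35 = 762; mod 256 = 250 → fa.
Outer input = (K'⊕opad) ∥ inner = a7 5c 5c 5c 5c 5c ∥ fa.
Outer hash (tag): sum = 167+92+92+92+92+92+250 = 877; mod 256 = 109 → 6d.

6d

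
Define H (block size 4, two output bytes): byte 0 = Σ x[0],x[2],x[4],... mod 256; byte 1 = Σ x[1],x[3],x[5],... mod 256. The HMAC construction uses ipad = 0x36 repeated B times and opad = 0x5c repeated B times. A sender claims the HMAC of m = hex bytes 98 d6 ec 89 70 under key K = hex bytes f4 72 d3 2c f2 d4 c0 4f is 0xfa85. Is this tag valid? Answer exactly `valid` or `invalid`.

Key hex bytes f4 72 d3 2c f2 d4 c0 4f is 8 bytes > B = 4, so hash it first: H(key) = 79 c1, then zero-pad to 4 bytes: K' = 79 c1 00 00.
K' ⊕ ipad = 4f f7 36 36; K' ⊕ opad = 25 9d 5c 5c.
Inner hash: even-index sum = 633 mod 256 = 121; odd-index sum = 652 mod 256 = 140 → 79 8c.
Outer hash (recomputed tag): even-index sum = 250 mod 256 = 250; odd-index sum = 389 mod 256 = 133 → fa 85.
Recomputed tag = fa85; claimed = fa85 → match.

valid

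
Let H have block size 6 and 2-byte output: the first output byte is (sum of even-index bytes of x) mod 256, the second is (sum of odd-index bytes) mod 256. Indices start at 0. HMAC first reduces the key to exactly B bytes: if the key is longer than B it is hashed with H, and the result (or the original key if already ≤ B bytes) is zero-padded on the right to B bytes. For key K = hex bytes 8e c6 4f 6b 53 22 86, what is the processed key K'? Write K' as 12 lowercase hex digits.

|K| = 7 > B = 6, so first hash the key.
H(K): even-index sum = 438 mod 256 = 182; odd-index sum = 339 mod 256 = 83 → b6 53.
Zero-pad H(K) = b6 53 to 6 bytes: K' = b6 53 00 00 00 00.

b65300000000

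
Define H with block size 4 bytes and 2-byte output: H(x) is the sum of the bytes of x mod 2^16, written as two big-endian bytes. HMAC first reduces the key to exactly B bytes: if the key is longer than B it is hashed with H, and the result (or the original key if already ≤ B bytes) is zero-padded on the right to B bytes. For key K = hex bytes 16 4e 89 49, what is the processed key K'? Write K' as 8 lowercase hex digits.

Key hex bytes 16 4e 89 49 is exactly B = 4 bytes: K' = 16 4e 89 49.

164e8949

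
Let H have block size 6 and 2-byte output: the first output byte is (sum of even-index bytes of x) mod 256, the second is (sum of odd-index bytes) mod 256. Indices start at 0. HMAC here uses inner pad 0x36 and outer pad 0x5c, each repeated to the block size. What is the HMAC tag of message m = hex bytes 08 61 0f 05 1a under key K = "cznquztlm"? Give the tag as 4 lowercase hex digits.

Key "cznquztlm" = 63 7a 6e 71 75 7a 74 6c 6d is 9 bytes > B = 6, so hash it first: H(key) = 27 d1, then zero-pad to 6 bytes: K' = 27 d1 00 00 00 00.
K' ⊕ ipad = 11 e7 36 36 36 36.  K' ⊕ opad = 7b 8d 5c 5c 5c 5c.
Inner input = (K'⊕ipad) ∥ m = 11 e7 36 36 36 36 ∥ 08 61 0f 05 1a.
Inner hash: even-index sum = 174 mod 256 = 174; odd-index sum = 441 mod 256 = 185 → ae b9.
Outer input = (K'⊕opad) ∥ inner = 7b 8d 5c 5c 5c 5c ∥ ae b9.
Outer hash (tag): even-index sum = 481 mod 256 = 225; odd-index sum = 510 mod 256 = 254 → e1 fe.

e1fe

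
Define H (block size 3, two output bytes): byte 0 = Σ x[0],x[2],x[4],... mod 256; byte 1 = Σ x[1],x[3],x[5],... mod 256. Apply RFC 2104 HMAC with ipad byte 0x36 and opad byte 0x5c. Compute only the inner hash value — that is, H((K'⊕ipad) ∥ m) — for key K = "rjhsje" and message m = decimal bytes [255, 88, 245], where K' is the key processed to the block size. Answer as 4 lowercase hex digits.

0068

Key "rjhsje" = 72 6a 68 73 6a 65 is 6 bytes > B = 3, so hash it first: H(key) = 44 42, then zero-pad to 3 bytes: K' = 44 42 00.
K' ⊕ ipad = 72 74 36.
Inner input = 72 74 36 ∥ ff 58 f5.
Inner hash: even-index sum = 256 mod 256 = 0; odd-index sum = 616 mod 256 = 104 → 00 68.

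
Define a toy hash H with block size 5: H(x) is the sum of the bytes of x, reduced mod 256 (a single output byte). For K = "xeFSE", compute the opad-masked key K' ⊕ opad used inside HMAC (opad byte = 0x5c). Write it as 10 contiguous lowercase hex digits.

24391a0f19

Key "xeFSE" = 78 65 46 53 45 is exactly B = 5 bytes: K' = 78 65 46 53 45.
XOR each byte with 0x5c: 78⊕5c=24, 65⊕5c=39, 46⊕5c=1a, 53⊕5c=0f, 45⊕5c=19.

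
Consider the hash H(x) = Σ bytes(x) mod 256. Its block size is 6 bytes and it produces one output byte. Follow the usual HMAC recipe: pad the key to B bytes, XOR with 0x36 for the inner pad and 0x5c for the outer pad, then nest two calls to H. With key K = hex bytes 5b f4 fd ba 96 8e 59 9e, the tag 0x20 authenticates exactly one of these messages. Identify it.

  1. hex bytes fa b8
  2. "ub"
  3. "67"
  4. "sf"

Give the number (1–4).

1

Key hex bytes 5b f4 fd ba 96 8e 59 9e is 8 bytes > B = 6, so hash it first: H(key) = 21, then zero-pad to 6 bytes: K' = 21 00 00 00 00 00.
K' ⊕ ipad = 17 36 36 36 36 36; K' ⊕ opad = 7d 5c 5c 5c 5c 5c.
m1: inner = H(17 36 36 36 36 36 fa b8) = d7; tag = H(7d 5c 5c 5c 5c 5c d7) = 20 ← matches
m2: inner = H(17 36 36 36 36 36 75 62) = fc; tag = H(7d 5c 5c 5c 5c 5c fc) = 45
m3: inner = H(17 36 36 36 36 36 36 37) = 92; tag = H(7d 5c 5c 5c 5c 5c 92) = db
m4: inner = H(17 36 36 36 36 36 73 66) = fe; tag = H(7d 5c 5c 5c 5c 5c fe) = 47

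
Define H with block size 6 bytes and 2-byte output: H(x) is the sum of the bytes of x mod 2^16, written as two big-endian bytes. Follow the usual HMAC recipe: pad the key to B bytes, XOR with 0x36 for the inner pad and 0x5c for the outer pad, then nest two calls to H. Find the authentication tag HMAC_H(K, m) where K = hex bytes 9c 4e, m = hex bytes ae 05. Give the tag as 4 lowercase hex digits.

Key hex bytes 9c 4e is 2 bytes ≤ B = 6; zero-pad to 6 bytes: K' = 9c 4e 00 00 00 00.
K' ⊕ ipad = aa 78 36 36 36 36.  K' ⊕ opad = c0 12 5c 5c 5c 5c.
Inner input = (K'⊕ipad) ∥ m = aa 78 36 36 36 36 ∥ ae 05.
Inner hash: sum = 170+120+54+54+54+54+174+5 = 685 → 02 ad.
Outer input = (K'⊕opad) ∥ inner = c0 12 5c 5c 5c 5c ∥ 02 ad.
Outer hash (tag): sum = 192+18+92+92+92+92+2+173 = 753 → 02 f1.

02f1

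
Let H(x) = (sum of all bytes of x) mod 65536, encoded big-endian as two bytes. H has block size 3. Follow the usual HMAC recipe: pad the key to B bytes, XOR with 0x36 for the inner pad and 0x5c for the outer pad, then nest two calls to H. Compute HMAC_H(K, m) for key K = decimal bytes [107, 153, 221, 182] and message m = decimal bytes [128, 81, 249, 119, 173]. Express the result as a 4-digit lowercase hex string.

0281

Key decimal bytes [107, 153, 221, 182] = 6b 99 dd b6 is 4 bytes > B = 3, so hash it first: H(key) = 02 97, then zero-pad to 3 bytes: K' = 02 97 00.
K' ⊕ ipad = 34 a1 36.  K' ⊕ opad = 5e cb 5c.
Inner input = (K'⊕ipad) ∥ m = 34 a1 36 ∥ 80 51 f9 77 ad.
Inner hash: sum = 52+161+54+128+81+249+119+173 = 1017 → 03 f9.
Outer input = (K'⊕opad) ∥ inner = 5e cb 5c ∥ 03 f9.
Outer hash (tag): sum = 94+203+92+3+249 = 641 → 02 81.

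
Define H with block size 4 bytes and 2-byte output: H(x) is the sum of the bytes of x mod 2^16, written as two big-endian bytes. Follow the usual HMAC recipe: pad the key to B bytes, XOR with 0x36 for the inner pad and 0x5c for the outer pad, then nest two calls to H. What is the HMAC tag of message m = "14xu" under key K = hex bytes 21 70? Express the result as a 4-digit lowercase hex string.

017e

Key hex bytes 21 70 is 2 bytes ≤ B = 4; zero-pad to 4 bytes: K' = 21 70 00 00.
K' ⊕ ipad = 17 46 36 36.  K' ⊕ opad = 7d 2c 5c 5c.
Inner input = (K'⊕ipad) ∥ m = 17 46 36 36 ∥ 31 34 78 75.
Inner hash: sum = 23+70+54+54+49+52+120+117 = 539 → 02 1b.
Outer input = (K'⊕opad) ∥ inner = 7d 2c 5c 5c ∥ 02 1b.
Outer hash (tag): sum = 125+44+92+92+2+27 = 382 → 01 7e.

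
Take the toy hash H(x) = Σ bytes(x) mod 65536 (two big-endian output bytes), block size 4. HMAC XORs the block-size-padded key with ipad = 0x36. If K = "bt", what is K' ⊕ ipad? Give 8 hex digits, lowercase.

Key "bt" = 62 74 is 2 bytes ≤ B = 4; zero-pad to 4 bytes: K' = 62 74 00 00.
XOR each byte with 0x36: 62⊕36=54, 74⊕36=42, 00⊕36=36, 00⊕36=36.

54423636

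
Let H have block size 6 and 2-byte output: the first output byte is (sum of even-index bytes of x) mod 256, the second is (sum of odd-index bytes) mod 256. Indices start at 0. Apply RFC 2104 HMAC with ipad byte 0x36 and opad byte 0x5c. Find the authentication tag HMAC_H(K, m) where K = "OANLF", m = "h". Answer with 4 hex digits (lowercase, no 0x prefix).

Key "OANLF" = 4f 41 4e 4c 46 is 5 bytes ≤ B = 6; zero-pad to 6 bytes: K' = 4f 41 4e 4c 46 00.
K' ⊕ ipad = 79 77 78 7a 70 36.  K' ⊕ opad = 13 1d 12 10 1a 5c.
Inner input = (K'⊕ipad) ∥ m = 79 77 78 7a 70 36 ∥ 68.
Inner hash: even-index sum = 457 mod 256 = 201; odd-index sum = 295 mod 256 = 39 → c9 27.
Outer input = (K'⊕opad) ∥ inner = 13 1d 12 10 1a 5c ∥ c9 27.
Outer hash (tag): even-index sum = 264 mod 256 = 8; odd-index sum = 176 mod 256 = 176 → 08 b0.

08b0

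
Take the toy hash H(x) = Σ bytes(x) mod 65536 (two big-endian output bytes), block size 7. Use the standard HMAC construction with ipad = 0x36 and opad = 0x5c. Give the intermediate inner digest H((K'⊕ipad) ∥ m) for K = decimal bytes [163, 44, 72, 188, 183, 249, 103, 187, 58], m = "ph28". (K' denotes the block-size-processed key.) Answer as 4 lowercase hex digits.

Key decimal bytes [163, 44, 72, 188, 183, 249, 103, 187, 58] = a3 2c 48 bc b7 f9 67 bb 3a is 9 bytes > B = 7, so hash it first: H(key) = 04 df, then zero-pad to 7 bytes: K' = 04 df 00 00 00 00 00.
K' ⊕ ipad = 32 e9 36 36 36 36 36.
Inner input = 32 e9 36 36 36 36 36 ∥ 70 68 32 38.
Inner hash: sum = 50+233+54+54+54+54+54+112+104+50+56 = 875 → 03 6b.

036b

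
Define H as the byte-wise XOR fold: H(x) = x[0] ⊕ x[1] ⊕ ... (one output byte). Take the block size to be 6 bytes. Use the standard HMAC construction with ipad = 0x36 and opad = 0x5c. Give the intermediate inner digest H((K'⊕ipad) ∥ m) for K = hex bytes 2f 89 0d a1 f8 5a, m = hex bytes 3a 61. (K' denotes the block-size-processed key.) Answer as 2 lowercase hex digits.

Key hex bytes 2f 89 0d a1 f8 5a is exactly B = 6 bytes: K' = 2f 89 0d a1 f8 5a.
K' ⊕ ipad = 19 bf 3b 97 ce 6c.
Inner input = 19 bf 3b 97 ce 6c ∥ 3a 61.
Inner hash: XOR 19⊕bf⊕3b⊕97⊕ce⊕6c⊕3a⊕61 = f3.

f3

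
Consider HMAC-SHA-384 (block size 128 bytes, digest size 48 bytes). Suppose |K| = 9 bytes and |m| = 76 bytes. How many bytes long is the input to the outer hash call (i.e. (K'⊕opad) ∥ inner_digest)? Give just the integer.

176

Key is 9 ≤ 128 bytes, zero-padded: |K'| = 128.
Outer input = (K'⊕opad) ∥ H(inner) → 128 + 48 = 176 bytes.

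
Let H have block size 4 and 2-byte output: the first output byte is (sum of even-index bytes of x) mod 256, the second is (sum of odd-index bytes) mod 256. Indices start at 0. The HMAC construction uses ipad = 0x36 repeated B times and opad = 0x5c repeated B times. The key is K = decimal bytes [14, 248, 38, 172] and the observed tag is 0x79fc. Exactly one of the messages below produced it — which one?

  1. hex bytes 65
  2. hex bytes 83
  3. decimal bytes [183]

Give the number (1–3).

Key decimal bytes [14, 248, 38, 172] = 0e f8 26 ac is exactly B = 4 bytes: K' = 0e f8 26 ac.
K' ⊕ ipad = 38 ce 10 9a; K' ⊕ opad = 52 a4 7a f0.
m1: inner = H(38 ce 10 9a 65) = ad 68; tag = H(52 a4 7a f0 ad 68) = 79fc ← matches
m2: inner = H(38 ce 10 9a 83) = cb 68; tag = H(52 a4 7a f0 cb 68) = 97fc
m3: inner = H(38 ce 10 9a b7) = ff 68; tag = H(52 a4 7a f0 ff 68) = cbfc

1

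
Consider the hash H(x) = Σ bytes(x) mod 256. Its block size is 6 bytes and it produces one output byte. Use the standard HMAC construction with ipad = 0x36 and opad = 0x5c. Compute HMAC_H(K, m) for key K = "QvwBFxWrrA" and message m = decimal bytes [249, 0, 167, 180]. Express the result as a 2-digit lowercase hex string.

a0

Key "QvwBFxWrrA" = 51 76 77 42 46 78 57 72 72 41 is 10 bytes > B = 6, so hash it first: H(key) = ba, then zero-pad to 6 bytes: K' = ba 00 00 00 00 00.
K' ⊕ ipad = 8c 36 36 36 36 36.  K' ⊕ opad = e6 5c 5c 5c 5c 5c.
Inner input = (K'⊕ipad) ∥ m = 8c 36 36 36 36 36 ∥ f9 00 a7 b4.
Inner hash: sum = 140+54+54+54+54+54+249+0+167+180 = 1006; mod 256 = 238 → ee.
Outer input = (K'⊕opad) ∥ inner = e6 5c 5c 5c 5c 5c ∥ ee.
Outer hash (tag): sum = 230+92+92+92+92+92+238 = 928; mod 256 = 160 → a0.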